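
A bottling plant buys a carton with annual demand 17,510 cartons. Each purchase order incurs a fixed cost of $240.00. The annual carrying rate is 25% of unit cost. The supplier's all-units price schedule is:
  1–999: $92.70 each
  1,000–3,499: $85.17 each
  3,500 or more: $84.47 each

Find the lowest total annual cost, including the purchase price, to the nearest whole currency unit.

TC* ≈ $1,506,175

Holding cost per unit per year at price C is H = 0.25·C.
Candidates are each tier's EOQ (if it falls in that tier) and each price-break quantity.
EOQ at $92.70 = 602.2 (feasible in tier 1): TC = 17,510×$92.70 + (17,510/602.2)×240 + (602.2/2)×0.25×$92.70 = $1,637,133.40.
EOQ at $85.17 = 628.3 < 1000, so use break Q=1000: TC = 17,510×$85.17 + (17,510/1000.0)×240 + (1000.0/2)×0.25×$85.17 = $1,506,175.35.
EOQ at $84.47 = 630.9 < 3500, so use break Q=3500: TC = 17,510×$84.47 + (17,510/3500.0)×240 + (3500.0/2)×0.25×$84.47 = $1,517,226.01.
Lowest total cost among the candidates is at Q = 1000.0.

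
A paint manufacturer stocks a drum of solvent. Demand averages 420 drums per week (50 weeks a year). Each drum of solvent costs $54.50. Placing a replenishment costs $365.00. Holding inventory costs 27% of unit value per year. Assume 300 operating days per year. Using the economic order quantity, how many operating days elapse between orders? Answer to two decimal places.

Annual demand D = 420 × 50 = 21,000.
Holding cost H = 0.27 × $54.50 = $14.7150 per unit per year.
The optimal lot size = √(2DS/H) = √(2 × 21,000 × 365 / 14.715) ≈ 1020.68.
Cycle time = Q*/D × 300 = 1020.68 / 21,000 × 300 ≈ 14.581 days.

T ≈ 14.58 days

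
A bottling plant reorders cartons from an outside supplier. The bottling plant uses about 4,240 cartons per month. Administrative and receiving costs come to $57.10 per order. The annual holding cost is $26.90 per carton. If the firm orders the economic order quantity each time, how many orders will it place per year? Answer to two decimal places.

N ≈ 109.48 orders per year

Annual demand D = 4,240 × 12 = 50,880.
The optimal lot size = √(2DS/H) = √(2 × 50,880 × 57.1 / 26.9) ≈ 464.76.
Orders per year = D / Q* = 50,880 / 464.76 ≈ 109.475.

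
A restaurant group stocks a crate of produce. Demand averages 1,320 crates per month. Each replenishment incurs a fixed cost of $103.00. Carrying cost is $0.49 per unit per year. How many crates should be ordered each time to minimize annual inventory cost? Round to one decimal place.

Q* ≈ 2,580.6 crates

Annual demand D = 1,320 × 12 = 15,840.
EOQ = √(2DS / H) = √(2 × 15,840 × 103 / 0.49).
= √(3,263,040 / 0.49) = √6,659,265.3061 ≈ 2580.555.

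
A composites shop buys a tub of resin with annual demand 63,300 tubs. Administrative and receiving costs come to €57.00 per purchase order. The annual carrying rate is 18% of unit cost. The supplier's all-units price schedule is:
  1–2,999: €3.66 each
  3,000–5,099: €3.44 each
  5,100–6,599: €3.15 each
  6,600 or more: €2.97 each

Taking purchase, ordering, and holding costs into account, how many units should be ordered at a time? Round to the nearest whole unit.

Q* ≈ 6,600 tubs

Holding cost per unit per year at price C is H = 0.18·C.
For each price level, check whether its EOQ is feasible; otherwise the best quantity at that price is the breakpoint.
Tier 1 (€3.66): EOQ = 3309.6 exceeds tier's upper bound 2999, so this tier is dominated.
EOQ at €3.44 = 3413.8 (feasible in tier 2): TC = 63,300×€3.44 + (63,300/3413.8)×57 + (3413.8/2)×0.18×€3.44 = €219,865.83.
EOQ at €3.15 = 3567.5 < 5100, so use break Q=5100: TC = 63,300×€3.15 + (63,300/5100.0)×57 + (5100.0/2)×0.18×€3.15 = €201,548.32.
EOQ at €2.97 = 3674.0 < 6600, so use break Q=6600: TC = 63,300×€2.97 + (63,300/6600.0)×57 + (6600.0/2)×0.18×€2.97 = €190,311.86.
Lowest total cost is €190,311.86 at Q = 6600.0.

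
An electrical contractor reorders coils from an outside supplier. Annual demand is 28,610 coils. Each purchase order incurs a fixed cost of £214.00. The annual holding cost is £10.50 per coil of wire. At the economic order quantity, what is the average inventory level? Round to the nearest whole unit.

Average inventory ≈ 540 coils

The optimal lot size = √(2DS/H) = √(2 × 28,610 × 214 / 10.5) ≈ 1079.91.
Average inventory = Q*/2 ≈ 1079.91 / 2 = 539.953.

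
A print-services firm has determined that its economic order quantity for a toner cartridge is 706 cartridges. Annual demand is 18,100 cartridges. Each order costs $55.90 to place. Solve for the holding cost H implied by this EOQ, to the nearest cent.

H ≈ $4.06

Invert the EOQ relation Q*² = 2DS/H.
From Q* = √(2DS/H): H = 2DS / Q*² = 2 × 18,100 × 55.9 / 706² = 4.0599.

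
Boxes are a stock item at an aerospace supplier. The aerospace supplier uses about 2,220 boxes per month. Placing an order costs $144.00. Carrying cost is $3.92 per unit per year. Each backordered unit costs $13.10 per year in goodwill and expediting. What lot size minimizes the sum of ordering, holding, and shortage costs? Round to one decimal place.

Annual demand D = 2,220 × 12 = 26,640.
With planned backorders, Q* = √(2DS/H) · √((H+B)/B).
√(2DS/H) = √(2 × 26,640 × 144 / 3.92) = 1399.008.
√((H+B)/B) = √((3.92+13.1)/13.1) = 1.1398.
Q* ≈ 1594.647.

Q* ≈ 1,594.6 boxes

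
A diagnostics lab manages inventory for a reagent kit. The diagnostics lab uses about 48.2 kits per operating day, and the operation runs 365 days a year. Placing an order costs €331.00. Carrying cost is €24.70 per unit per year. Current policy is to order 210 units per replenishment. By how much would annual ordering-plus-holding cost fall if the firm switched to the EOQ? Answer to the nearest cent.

Annual demand D = 48.2 × 365 = 17,593.
EOQ = √(2DS/H) = √(2 × 17,593 × 331 / 24.7) ≈ 686.67.
Cost at Q* = (D/Q*)S + (Q*/2)H = √(2DSH) ≈ €16,960.84.
Cost at Q = 210: (17,593/210)×331 + (210/2)×24.7 = €27,729.92 + €2,593.50 = €30,323.42.
Excess = €30,323.42 − €16,960.84 = €13,362.58.

Extra cost ≈ €13,362.58 per year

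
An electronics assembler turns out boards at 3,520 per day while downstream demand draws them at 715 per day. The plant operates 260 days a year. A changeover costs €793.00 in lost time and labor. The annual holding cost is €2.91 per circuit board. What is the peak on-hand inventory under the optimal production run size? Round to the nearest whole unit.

I_max ≈ 8,985 boards

Annual demand D = 715 × 260 = 185,900.
Production build-up factor (1 − d/p) = 1 − 715/3,520 = 0.7969.
Q* = √(2DS / (H(1 − d/p))) = √(2 × 185,900 × 793 / (2.91 × 0.7969)).
= √(294,837,400 / 2.3189) ≈ 11275.860.
Maximum inventory = Q*(1 − d/p) = 11275.860 × 0.7969 ≈ 8985.451.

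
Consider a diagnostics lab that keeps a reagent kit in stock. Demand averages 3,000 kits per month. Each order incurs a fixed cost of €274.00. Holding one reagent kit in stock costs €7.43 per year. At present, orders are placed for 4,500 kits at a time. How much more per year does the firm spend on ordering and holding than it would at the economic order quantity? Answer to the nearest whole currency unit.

Extra cost ≈ €6,803 per year

Annual demand D = 3,000 × 12 = 36,000.
EOQ = √(2DS/H) = √(2 × 36,000 × 274 / 7.43) ≈ 1629.47.
Cost at Q* = (D/Q*)S + (Q*/2)H = √(2DSH) ≈ €12,106.98.
Cost at Q = 4,500: (36,000/4,500)×274 + (4,500/2)×7.43 = €2,192.00 + €16,717.50 = €18,909.50.
Excess = €18,909.50 − €12,106.98 = €6,802.52.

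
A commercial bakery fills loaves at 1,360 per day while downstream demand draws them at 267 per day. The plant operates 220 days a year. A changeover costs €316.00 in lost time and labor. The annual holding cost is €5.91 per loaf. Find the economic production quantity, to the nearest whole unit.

Annual demand D = 267 × 220 = 58,740.
Production build-up factor (1 − d/p) = 1 − 267/1,360 = 0.8037.
Q* = √(2DS / (H(1 − d/p))) = √(2 × 58,740 × 316 / (5.91 × 0.8037)).
= √(37,123,680 / 4.7497) ≈ 2795.704.

Q* ≈ 2,796 loaves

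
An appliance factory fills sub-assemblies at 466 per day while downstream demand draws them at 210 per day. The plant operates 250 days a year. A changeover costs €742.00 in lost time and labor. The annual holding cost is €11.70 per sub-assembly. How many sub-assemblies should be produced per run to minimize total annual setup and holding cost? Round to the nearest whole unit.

Q* ≈ 3,482 sub-assemblies

Annual demand D = 210 × 250 = 52,500.
Production build-up factor (1 − d/p) = 1 − 210/466 = 0.5494.
Q* = √(2DS / (H(1 − d/p))) = √(2 × 52,500 × 742 / (11.7 × 0.5494)).
= √(77,910,000 / 6.4275) ≈ 3481.582.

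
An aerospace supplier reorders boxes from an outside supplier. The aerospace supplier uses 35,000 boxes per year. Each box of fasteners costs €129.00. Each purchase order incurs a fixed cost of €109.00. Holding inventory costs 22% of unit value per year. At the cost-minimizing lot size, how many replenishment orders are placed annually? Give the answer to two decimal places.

Holding cost H = 0.22 × €129.00 = €28.3800 per unit per year.
The optimal lot size = √(2DS/H) = √(2 × 35,000 × 109 / 28.38) ≈ 518.51.
Orders per year = D / Q* = 35,000 / 518.51 ≈ 67.501.

N ≈ 67.50 orders per year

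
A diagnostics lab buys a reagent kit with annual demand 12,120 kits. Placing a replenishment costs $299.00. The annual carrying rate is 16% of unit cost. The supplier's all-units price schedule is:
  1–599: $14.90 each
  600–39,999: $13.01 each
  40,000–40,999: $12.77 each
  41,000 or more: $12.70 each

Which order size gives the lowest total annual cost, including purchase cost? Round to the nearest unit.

Q* ≈ 1,866 kits

Holding cost per unit per year at price C is H = 0.16·C.
Evaluate total cost at each tier's feasible EOQ or, if the EOQ is below the tier, at the tier's minimum quantity.
Tier 1 ($14.90): EOQ = 1743.6 exceeds tier's upper bound 599, so this tier is dominated.
EOQ at $13.01 = 1866.0 (feasible in tier 2): TC = 12,120×$13.01 + (12,120/1866.0)×299 + (1866.0/2)×0.16×$13.01 = $161,565.39.
EOQ at $12.77 = 1883.4 < 40000, so use break Q=40000: TC = 12,120×$12.77 + (12,120/40000.0)×299 + (40000.0/2)×0.16×$12.77 = $195,727.00.
EOQ at $12.70 = 1888.6 < 41000, so use break Q=41000: TC = 12,120×$12.70 + (12,120/41000.0)×299 + (41000.0/2)×0.16×$12.70 = $195,668.39.
Lowest total cost is $161,565.39 at Q = 1866.0.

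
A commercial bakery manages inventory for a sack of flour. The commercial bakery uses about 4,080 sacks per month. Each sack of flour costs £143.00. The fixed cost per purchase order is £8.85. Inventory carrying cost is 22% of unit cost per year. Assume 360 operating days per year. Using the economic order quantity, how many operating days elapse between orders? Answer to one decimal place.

T ≈ 1.2 days

Annual demand D = 4,080 × 12 = 48,960.
Holding cost H = 0.22 × £143.00 = £31.4600 per unit per year.
The optimal lot size = √(2DS/H) = √(2 × 48,960 × 8.85 / 31.46) ≈ 165.97.
Cycle time = Q*/D × 360 = 165.97 / 48,960 × 360 ≈ 1.220 days.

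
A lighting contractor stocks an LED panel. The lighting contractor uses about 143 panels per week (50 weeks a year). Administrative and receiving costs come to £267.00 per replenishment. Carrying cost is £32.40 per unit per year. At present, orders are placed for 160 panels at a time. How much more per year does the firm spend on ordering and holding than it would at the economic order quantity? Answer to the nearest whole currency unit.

Annual demand D = 143 × 50 = 7,150.
EOQ = √(2DS/H) = √(2 × 7,150 × 267 / 32.4) ≈ 343.28.
Cost at Q* = (D/Q*)S + (Q*/2)H = √(2DSH) ≈ £11,122.34.
Cost at Q = 160: (7,150/160)×267 + (160/2)×32.4 = £11,931.56 + £2,592.00 = £14,523.56.
Excess = £14,523.56 − £11,122.34 = £3,401.22.

Extra cost ≈ £3,401 per year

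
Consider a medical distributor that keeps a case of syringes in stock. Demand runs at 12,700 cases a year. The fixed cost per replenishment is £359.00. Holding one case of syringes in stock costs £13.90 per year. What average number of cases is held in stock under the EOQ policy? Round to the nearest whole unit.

Q* = √(2DS/H) = √(2 × 12,700 × 359 / 13.9) ≈ 809.95.
Average inventory = Q*/2 ≈ 809.95 / 2 = 404.974.

Average inventory ≈ 405 cases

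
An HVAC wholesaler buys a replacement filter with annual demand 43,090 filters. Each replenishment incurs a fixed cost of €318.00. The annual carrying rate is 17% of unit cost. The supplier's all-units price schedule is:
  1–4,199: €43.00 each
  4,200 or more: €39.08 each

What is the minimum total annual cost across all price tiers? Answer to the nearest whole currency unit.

Holding cost per unit per year at price C is H = 0.17·C.
Candidates are each tier's EOQ (if it falls in that tier) and each price-break quantity.
EOQ at €43.00 = 1936.2 (feasible in tier 1): TC = 43,090×€43.00 + (43,090/1936.2)×318 + (1936.2/2)×0.17×€43.00 = €1,867,023.88.
EOQ at €39.08 = 2031.0 < 4200, so use break Q=4200: TC = 43,090×€39.08 + (43,090/4200.0)×318 + (4200.0/2)×0.17×€39.08 = €1,701,171.29.
Lowest total cost among the candidates is at Q = 4200.0.

TC* ≈ €1,701,171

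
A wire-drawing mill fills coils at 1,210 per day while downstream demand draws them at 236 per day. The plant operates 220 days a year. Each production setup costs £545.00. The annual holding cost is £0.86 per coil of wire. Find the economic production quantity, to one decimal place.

Q* ≈ 9,041.6 coils

Annual demand D = 236 × 220 = 51,920.
Production build-up factor (1 − d/p) = 1 − 236/1,210 = 0.8050.
Q* = √(2DS / (H(1 − d/p))) = √(2 × 51,920 × 545 / (0.86 × 0.8050)).
= √(56,592,800 / 0.6923) ≈ 9041.585.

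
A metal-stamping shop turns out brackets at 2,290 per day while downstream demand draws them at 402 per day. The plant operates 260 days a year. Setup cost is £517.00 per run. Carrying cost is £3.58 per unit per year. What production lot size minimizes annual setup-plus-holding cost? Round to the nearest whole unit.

Annual demand D = 402 × 260 = 104,520.
Production build-up factor (1 − d/p) = 1 − 402/2,290 = 0.8245.
Q* = √(2DS / (H(1 − d/p))) = √(2 × 104,520 × 517 / (3.58 × 0.8245)).
= √(108,073,680 / 2.9515) ≈ 6051.112.

Q* ≈ 6,051 brackets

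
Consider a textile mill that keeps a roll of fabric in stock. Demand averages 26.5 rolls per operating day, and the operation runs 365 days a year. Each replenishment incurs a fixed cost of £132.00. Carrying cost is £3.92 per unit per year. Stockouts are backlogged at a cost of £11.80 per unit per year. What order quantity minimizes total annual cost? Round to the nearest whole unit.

Q* ≈ 932 rolls

Annual demand D = 26.5 × 365 = 9,672.5.
With planned backorders, Q* = √(2DS/H) · √((H+B)/B).
√(2DS/H) = √(2 × 9,672.5 × 132 / 3.92) = 807.102.
√((H+B)/B) = √((3.92+11.8)/11.8) = 1.1542.
Q* ≈ 931.566.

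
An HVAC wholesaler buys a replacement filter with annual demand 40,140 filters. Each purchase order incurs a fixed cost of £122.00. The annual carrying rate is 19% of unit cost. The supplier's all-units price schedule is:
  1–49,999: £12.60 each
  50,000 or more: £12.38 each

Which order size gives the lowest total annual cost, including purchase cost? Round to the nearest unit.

Holding cost per unit per year at price C is H = 0.19·C.
Evaluate total cost at each tier's feasible EOQ or, if the EOQ is below the tier, at the tier's minimum quantity.
EOQ at £12.60 = 2022.7 (feasible in tier 1): TC = 40,140×£12.60 + (40,140/2022.7)×122 + (2022.7/2)×0.19×£12.60 = £510,606.23.
EOQ at £12.38 = 2040.5 < 50000, so use break Q=50000: TC = 40,140×£12.38 + (40,140/50000.0)×122 + (50000.0/2)×0.19×£12.38 = £555,836.14.
Lowest total cost is £510,606.23 at Q = 2022.7.

Q* ≈ 2,023 filters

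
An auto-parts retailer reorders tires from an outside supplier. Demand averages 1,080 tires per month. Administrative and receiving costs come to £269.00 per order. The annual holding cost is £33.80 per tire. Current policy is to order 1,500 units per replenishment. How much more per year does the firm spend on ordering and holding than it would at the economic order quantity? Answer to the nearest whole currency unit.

Extra cost ≈ £12,323 per year

Annual demand D = 1,080 × 12 = 12,960.
EOQ = √(2DS/H) = √(2 × 12,960 × 269 / 33.8) ≈ 454.19.
Cost at Q* = (D/Q*)S + (Q*/2)H = √(2DSH) ≈ £15,351.54.
Cost at Q = 1,500: (12,960/1,500)×269 + (1,500/2)×33.8 = £2,324.16 + £25,350.00 = £27,674.16.
Excess = £27,674.16 − £15,351.54 = £12,322.62.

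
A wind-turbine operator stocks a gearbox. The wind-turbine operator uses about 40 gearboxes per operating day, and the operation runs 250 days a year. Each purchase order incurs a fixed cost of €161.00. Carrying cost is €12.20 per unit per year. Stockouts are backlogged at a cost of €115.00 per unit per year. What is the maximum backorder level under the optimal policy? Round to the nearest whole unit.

Annual demand D = 40 × 250 = 10,000.
With planned backorders, Q* = √(2DS/H) · √((H+B)/B).
√(2DS/H) = √(2 × 10,000 × 161 / 12.2) = 513.745.
√((H+B)/B) = √((12.2+115)/115) = 1.0517.
Q* ≈ 540.310.
S* = Q* · H/(H+B) = 540.310 × 12.2/127.2 ≈ 51.822.

S* ≈ 52 gearboxes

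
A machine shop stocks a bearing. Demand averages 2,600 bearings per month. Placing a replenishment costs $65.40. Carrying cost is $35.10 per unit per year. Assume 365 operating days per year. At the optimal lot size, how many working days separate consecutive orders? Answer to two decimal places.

Annual demand D = 2,600 × 12 = 31,200.
The optimal lot size = √(2DS/H) = √(2 × 31,200 × 65.4 / 35.1) ≈ 340.98.
Cycle time = Q*/D × 365 = 340.98 / 31,200 × 365 ≈ 3.989 days.

T ≈ 3.99 days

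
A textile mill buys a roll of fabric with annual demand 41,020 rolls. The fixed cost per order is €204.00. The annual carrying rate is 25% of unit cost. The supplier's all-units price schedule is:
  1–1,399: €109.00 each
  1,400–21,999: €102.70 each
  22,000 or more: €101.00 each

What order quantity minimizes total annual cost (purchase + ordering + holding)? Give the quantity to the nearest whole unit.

Holding cost per unit per year at price C is H = 0.25·C.
Evaluate total cost at each tier's feasible EOQ or, if the EOQ is below the tier, at the tier's minimum quantity.
EOQ at €109.00 = 783.7 (feasible in tier 1): TC = 41,020×€109.00 + (41,020/783.7)×204 + (783.7/2)×0.25×€109.00 = €4,492,535.57.
EOQ at €102.70 = 807.4 < 1400, so use break Q=1400: TC = 41,020×€102.70 + (41,020/1400.0)×204 + (1400.0/2)×0.25×€102.70 = €4,236,703.70.
EOQ at €101.00 = 814.1 < 22000, so use break Q=22000: TC = 41,020×€101.00 + (41,020/22000.0)×204 + (22000.0/2)×0.25×€101.00 = €4,421,150.37.
Lowest total cost is €4,236,703.70 at Q = 1400.0.

Q* ≈ 1,400 rolls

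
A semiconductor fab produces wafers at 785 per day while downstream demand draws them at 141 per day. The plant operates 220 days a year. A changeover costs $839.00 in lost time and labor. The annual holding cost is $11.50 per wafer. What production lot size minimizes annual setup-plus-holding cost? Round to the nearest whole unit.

Q* ≈ 2,349 wafers

Annual demand D = 141 × 220 = 31,020.
Production build-up factor (1 − d/p) = 1 − 141/785 = 0.8204.
Q* = √(2DS / (H(1 − d/p))) = √(2 × 31,020 × 839 / (11.5 × 0.8204)).
= √(52,051,560 / 9.4344) ≈ 2348.875.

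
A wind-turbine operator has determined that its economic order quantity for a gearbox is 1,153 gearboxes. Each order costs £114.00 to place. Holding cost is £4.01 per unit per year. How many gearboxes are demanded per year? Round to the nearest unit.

D ≈ 23,381 gearboxes per year

The basic EOQ model gives Q* = √(2DS/H); rearrange for the unknown.
From Q* = √(2DS/H): D = Q*²H / (2S) = 1,153² × 4.01 / (2 × 114) = 23381.272.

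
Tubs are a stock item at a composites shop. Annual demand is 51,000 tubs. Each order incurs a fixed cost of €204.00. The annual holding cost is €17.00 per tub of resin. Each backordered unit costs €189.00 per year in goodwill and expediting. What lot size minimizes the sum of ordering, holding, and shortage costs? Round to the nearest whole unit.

With planned backorders, Q* = √(2DS/H) · √((H+B)/B).
√(2DS/H) = √(2 × 51,000 × 204 / 17) = 1106.345.
√((H+B)/B) = √((17+189)/189) = 1.0440.
Q* ≈ 1155.030.

Q* ≈ 1,155 tubs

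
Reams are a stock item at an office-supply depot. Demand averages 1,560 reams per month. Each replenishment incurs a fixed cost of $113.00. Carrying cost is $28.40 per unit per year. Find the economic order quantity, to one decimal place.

Q* ≈ 386.0 reams

Annual demand D = 1,560 × 12 = 18,720.
EOQ = √(2DS / H) = √(2 × 18,720 × 113 / 28.4).
= √(4,230,720 / 28.4) = √148,969.0141 ≈ 385.965.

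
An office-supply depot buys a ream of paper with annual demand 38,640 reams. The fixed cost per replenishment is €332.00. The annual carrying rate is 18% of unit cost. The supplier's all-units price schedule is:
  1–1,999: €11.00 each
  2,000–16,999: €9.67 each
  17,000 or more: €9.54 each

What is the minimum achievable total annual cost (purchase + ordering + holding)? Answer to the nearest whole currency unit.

TC* ≈ €380,332

Holding cost per unit per year at price C is H = 0.18·C.
For each price level, check whether its EOQ is feasible; otherwise the best quantity at that price is the breakpoint.
Tier 1 (€11.00): EOQ = 3599.7 exceeds tier's upper bound 1999, so this tier is dominated.
EOQ at €9.67 = 3839.3 (feasible in tier 2): TC = 38,640×€9.67 + (38,640/3839.3)×332 + (3839.3/2)×0.18×€9.67 = €380,331.50.
EOQ at €9.54 = 3865.4 < 17000, so use break Q=17000: TC = 38,640×€9.54 + (38,640/17000.0)×332 + (17000.0/2)×0.18×€9.54 = €383,976.42.
Lowest total cost among the candidates is at Q = 3839.3.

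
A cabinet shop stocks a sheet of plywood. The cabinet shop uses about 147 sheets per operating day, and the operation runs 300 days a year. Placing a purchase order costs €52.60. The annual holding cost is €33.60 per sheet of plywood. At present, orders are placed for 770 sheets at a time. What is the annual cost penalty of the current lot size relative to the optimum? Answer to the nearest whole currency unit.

Annual demand D = 147 × 300 = 44,100.
EOQ = √(2DS/H) = √(2 × 44,100 × 52.6 / 33.6) ≈ 371.58.
Cost at Q* = (D/Q*)S + (Q*/2)H = √(2DSH) ≈ €12,485.24.
Cost at Q = 770: (44,100/770)×52.6 + (770/2)×33.6 = €3,012.55 + €12,936.00 = €15,948.55.
Excess = €15,948.55 − €12,485.24 = €3,463.31.

Extra cost ≈ €3,463 per year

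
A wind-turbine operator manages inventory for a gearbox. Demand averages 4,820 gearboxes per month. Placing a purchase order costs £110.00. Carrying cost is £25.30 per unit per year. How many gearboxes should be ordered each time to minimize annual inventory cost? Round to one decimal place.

Annual demand D = 4,820 × 12 = 57,840.
EOQ = √(2DS / H) = √(2 × 57,840 × 110 / 25.3).
= √(12,724,800 / 25.3) = √502,956.5217 ≈ 709.194.

Q* ≈ 709.2 gearboxes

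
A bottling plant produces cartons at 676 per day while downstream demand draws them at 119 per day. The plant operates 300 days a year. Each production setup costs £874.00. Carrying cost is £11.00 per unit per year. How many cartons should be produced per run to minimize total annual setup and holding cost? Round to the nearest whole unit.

Q* ≈ 2,624 cartons

Annual demand D = 119 × 300 = 35,700.
Production build-up factor (1 − d/p) = 1 − 119/676 = 0.8240.
Q* = √(2DS / (H(1 − d/p))) = √(2 × 35,700 × 874 / (11 × 0.8240)).
= √(62,403,600 / 9.0636) ≈ 2623.942.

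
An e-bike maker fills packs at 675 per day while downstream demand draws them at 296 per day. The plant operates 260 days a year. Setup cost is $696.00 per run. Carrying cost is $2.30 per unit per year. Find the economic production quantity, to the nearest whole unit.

Q* ≈ 9,108 packs

Annual demand D = 296 × 260 = 76,960.
Production build-up factor (1 − d/p) = 1 − 296/675 = 0.5615.
Q* = √(2DS / (H(1 − d/p))) = √(2 × 76,960 × 696 / (2.3 × 0.5615)).
= √(107,128,320 / 1.2914) ≈ 9107.947.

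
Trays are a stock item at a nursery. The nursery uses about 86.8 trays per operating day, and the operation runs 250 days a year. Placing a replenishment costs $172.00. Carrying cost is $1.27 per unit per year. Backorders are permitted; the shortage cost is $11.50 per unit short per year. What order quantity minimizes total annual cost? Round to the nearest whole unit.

Q* ≈ 2,555 trays

Annual demand D = 86.8 × 250 = 21,700.
With planned backorders, Q* = √(2DS/H) · √((H+B)/B).
√(2DS/H) = √(2 × 21,700 × 172 / 1.27) = 2424.416.
√((H+B)/B) = √((1.27+11.5)/11.5) = 1.0538.
Q* ≈ 2554.781.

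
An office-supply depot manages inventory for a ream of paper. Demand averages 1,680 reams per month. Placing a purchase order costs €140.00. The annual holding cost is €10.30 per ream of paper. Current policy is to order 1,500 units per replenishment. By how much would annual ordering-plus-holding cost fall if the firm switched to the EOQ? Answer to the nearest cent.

Extra cost ≈ €1,981.55 per year

Annual demand D = 1,680 × 12 = 20,160.
EOQ = √(2DS/H) = √(2 × 20,160 × 140 / 10.3) ≈ 740.30.
Cost at Q* = (D/Q*)S + (Q*/2)H = √(2DSH) ≈ €7,625.05.
Cost at Q = 1,500: (20,160/1,500)×140 + (1,500/2)×10.3 = €1,881.60 + €7,725.00 = €9,606.60.
Excess = €9,606.60 − €7,625.05 = €1,981.55.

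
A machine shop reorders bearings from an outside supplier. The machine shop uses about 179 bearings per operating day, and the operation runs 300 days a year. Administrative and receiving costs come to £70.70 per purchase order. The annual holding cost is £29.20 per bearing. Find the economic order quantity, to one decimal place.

Q* ≈ 509.9 bearings

Annual demand D = 179 × 300 = 53,700.
EOQ = √(2DS / H) = √(2 × 53,700 × 70.7 / 29.2).
= √(7,593,180 / 29.2) = √260,040.411 ≈ 509.942.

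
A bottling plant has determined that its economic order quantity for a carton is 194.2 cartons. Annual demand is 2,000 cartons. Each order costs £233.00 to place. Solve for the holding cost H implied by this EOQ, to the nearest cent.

The basic EOQ model gives Q* = √(2DS/H); rearrange for the unknown.
From Q* = √(2DS/H): H = 2DS / Q*² = 2 × 2,000 × 233 / 194.2² = 24.7125.

H ≈ £24.71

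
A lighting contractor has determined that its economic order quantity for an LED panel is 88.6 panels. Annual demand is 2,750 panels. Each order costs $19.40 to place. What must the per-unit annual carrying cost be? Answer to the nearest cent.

Invert the EOQ relation Q*² = 2DS/H.
From Q* = √(2DS/H): H = 2DS / Q*² = 2 × 2,750 × 19.4 / 88.6² = 13.5924.

H ≈ $13.59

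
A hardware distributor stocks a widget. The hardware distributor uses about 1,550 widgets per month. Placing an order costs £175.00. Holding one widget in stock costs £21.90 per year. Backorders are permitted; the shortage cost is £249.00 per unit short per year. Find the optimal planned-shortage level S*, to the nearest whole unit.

Annual demand D = 1,550 × 12 = 18,600.
With planned backorders, Q* = √(2DS/H) · √((H+B)/B).
√(2DS/H) = √(2 × 18,600 × 175 / 21.9) = 545.216.
√((H+B)/B) = √((21.9+249)/249) = 1.0430.
Q* ≈ 568.687.
S* = Q* · H/(H+B) = 568.687 × 21.9/270.9 ≈ 45.974.

S* ≈ 46 widgets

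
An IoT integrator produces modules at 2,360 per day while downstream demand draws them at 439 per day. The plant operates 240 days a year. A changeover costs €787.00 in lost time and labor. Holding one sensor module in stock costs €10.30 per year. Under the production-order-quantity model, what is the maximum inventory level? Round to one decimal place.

I_max ≈ 3,620.2 modules

Annual demand D = 439 × 240 = 105,360.
Production build-up factor (1 − d/p) = 1 − 439/2,360 = 0.8140.
Q* = √(2DS / (H(1 − d/p))) = √(2 × 105,360 × 787 / (10.3 × 0.8140)).
= √(165,836,640 / 8.384) ≈ 4447.479.
Maximum inventory = Q*(1 − d/p) = 4447.479 × 0.8140 ≈ 3620.173.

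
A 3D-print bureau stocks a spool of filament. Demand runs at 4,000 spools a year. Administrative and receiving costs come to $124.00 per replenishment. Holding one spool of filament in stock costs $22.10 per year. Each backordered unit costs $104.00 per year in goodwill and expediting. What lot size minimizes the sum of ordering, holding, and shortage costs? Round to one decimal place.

Q* ≈ 233.3 spools

With planned backorders, Q* = √(2DS/H) · √((H+B)/B).
√(2DS/H) = √(2 × 4,000 × 124 / 22.1) = 211.865.
√((H+B)/B) = √((22.1+104)/104) = 1.1011.
Q* ≈ 233.292.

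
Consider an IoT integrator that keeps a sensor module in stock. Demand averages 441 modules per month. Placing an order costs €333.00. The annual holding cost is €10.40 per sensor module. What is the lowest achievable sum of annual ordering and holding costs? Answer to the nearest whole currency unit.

TC* ≈ €6,054

Annual demand D = 441 × 12 = 5,292.
The optimal lot size = √(2DS/H) = √(2 × 5,292 × 333 / 10.4) ≈ 582.14.
At Q*, ordering cost (D/Q*)S equals holding cost (Q*/2)H, each = √(DSH/2).
Minimum total = √(2DSH) = √(2 × 5,292 × 333 × 10.4) ≈ 6054.297.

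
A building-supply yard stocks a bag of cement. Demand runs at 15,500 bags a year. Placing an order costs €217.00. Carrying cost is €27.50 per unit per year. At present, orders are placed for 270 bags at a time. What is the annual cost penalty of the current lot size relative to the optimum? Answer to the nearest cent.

EOQ = √(2DS/H) = √(2 × 15,500 × 217 / 27.5) ≈ 494.59.
Cost at Q* = (D/Q*)S + (Q*/2)H = √(2DSH) ≈ €13,601.19.
Cost at Q = 270: (15,500/270)×217 + (270/2)×27.5 = €12,457.41 + €3,712.50 = €16,169.91.
Excess = €16,169.91 − €13,601.19 = €2,568.71.

Extra cost ≈ €2,568.71 per year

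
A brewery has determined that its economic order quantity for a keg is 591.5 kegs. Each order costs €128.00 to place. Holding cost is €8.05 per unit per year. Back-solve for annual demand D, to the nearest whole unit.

The basic EOQ model gives Q* = √(2DS/H); rearrange for the unknown.
From Q* = √(2DS/H): D = Q*²H / (2S) = 591.5² × 8.05 / (2 × 128) = 11001.842.

D ≈ 11,002 kegs per year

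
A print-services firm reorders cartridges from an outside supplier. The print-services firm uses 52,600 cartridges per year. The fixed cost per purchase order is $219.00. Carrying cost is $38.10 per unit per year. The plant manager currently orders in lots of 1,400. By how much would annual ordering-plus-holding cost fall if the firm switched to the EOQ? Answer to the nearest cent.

Extra cost ≈ $5,270.82 per year

EOQ = √(2DS/H) = √(2 × 52,600 × 219 / 38.1) ≈ 777.62.
Cost at Q* = (D/Q*)S + (Q*/2)H = √(2DSH) ≈ $29,627.32.
Cost at Q = 1,400: (52,600/1,400)×219 + (1,400/2)×38.1 = $8,228.14 + $26,670.00 = $34,898.14.
Excess = $34,898.14 − $29,627.32 = $5,270.82.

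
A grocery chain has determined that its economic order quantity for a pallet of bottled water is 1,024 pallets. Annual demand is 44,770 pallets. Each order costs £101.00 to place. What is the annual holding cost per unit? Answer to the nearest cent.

H ≈ £8.62

The basic EOQ model gives Q* = √(2DS/H); rearrange for the unknown.
From Q* = √(2DS/H): H = 2DS / Q*² = 2 × 44,770 × 101 / 1,024² = 8.6246.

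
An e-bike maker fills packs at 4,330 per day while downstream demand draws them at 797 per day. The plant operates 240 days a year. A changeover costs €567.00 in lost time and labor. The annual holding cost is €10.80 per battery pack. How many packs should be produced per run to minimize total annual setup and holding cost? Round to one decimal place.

Annual demand D = 797 × 240 = 191,280.
Production build-up factor (1 − d/p) = 1 − 797/4,330 = 0.8159.
Q* = √(2DS / (H(1 − d/p))) = √(2 × 191,280 × 567 / (10.8 × 0.8159)).
= √(216,911,520 / 8.8121) ≈ 4961.369.

Q* ≈ 4,961.4 packs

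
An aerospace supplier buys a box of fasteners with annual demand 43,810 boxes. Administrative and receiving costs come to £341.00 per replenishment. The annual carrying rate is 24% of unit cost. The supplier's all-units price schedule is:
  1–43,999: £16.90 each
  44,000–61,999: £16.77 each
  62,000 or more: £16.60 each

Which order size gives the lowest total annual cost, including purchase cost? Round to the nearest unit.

Q* ≈ 2,714 boxes

Holding cost per unit per year at price C is H = 0.24·C.
Evaluate total cost at each tier's feasible EOQ or, if the EOQ is below the tier, at the tier's minimum quantity.
EOQ at £16.90 = 2714.1 (feasible in tier 1): TC = 43,810×£16.90 + (43,810/2714.1)×341 + (2714.1/2)×0.24×£16.90 = £751,397.49.
EOQ at £16.77 = 2724.6 < 44000, so use break Q=44000: TC = 43,810×£16.77 + (43,810/44000.0)×341 + (44000.0/2)×0.24×£16.77 = £823,578.83.
EOQ at £16.60 = 2738.5 < 62000, so use break Q=62000: TC = 43,810×£16.60 + (43,810/62000.0)×341 + (62000.0/2)×0.24×£16.60 = £850,990.96.
Lowest total cost is £751,397.49 at Q = 2714.1.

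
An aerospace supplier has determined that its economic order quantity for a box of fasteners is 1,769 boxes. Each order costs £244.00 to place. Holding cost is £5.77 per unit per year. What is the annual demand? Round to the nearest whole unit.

Invert the EOQ relation Q*² = 2DS/H.
From Q* = √(2DS/H): D = Q*²H / (2S) = 1,769² × 5.77 / (2 × 244) = 37000.846.

D ≈ 37,001 boxes per year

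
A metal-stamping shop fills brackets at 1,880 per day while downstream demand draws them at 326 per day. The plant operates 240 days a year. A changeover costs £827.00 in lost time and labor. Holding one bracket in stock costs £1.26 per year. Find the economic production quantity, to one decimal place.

Annual demand D = 326 × 240 = 78,240.
Production build-up factor (1 − d/p) = 1 − 326/1,880 = 0.8266.
Q* = √(2DS / (H(1 − d/p))) = √(2 × 78,240 × 827 / (1.26 × 0.8266)).
= √(129,408,960 / 1.0415) ≈ 11146.803.

Q* ≈ 11,146.8 brackets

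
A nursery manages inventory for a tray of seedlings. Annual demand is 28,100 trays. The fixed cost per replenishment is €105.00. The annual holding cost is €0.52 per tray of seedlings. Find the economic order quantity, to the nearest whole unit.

Q* ≈ 3,369 trays

EOQ = √(2DS / H) = √(2 × 28,100 × 105 / 0.52).
= √(5,901,000 / 0.52) = √11,348,076.9231 ≈ 3368.691.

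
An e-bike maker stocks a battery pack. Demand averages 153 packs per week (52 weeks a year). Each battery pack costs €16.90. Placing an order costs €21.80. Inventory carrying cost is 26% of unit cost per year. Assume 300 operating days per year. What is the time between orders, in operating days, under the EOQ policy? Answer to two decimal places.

T ≈ 10.59 days

Annual demand D = 153 × 52 = 7,956.
Holding cost H = 0.26 × €16.90 = €4.3940 per unit per year.
Q* = √(2DS/H) = √(2 × 7,956 × 21.8 / 4.394) ≈ 280.97.
Cycle time = Q*/D × 300 = 280.97 / 7,956 × 300 ≈ 10.595 days.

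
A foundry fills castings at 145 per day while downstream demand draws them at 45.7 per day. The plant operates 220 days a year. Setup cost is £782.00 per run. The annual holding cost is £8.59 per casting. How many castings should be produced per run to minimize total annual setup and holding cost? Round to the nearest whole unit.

Annual demand D = 45.7 × 220 = 10,054.
Production build-up factor (1 − d/p) = 1 − 45.7/145 = 0.6848.
Q* = √(2DS / (H(1 − d/p))) = √(2 × 10,054 × 782 / (8.59 × 0.6848)).
= √(15,724,456 / 5.8827) ≈ 1634.935.

Q* ≈ 1,635 castings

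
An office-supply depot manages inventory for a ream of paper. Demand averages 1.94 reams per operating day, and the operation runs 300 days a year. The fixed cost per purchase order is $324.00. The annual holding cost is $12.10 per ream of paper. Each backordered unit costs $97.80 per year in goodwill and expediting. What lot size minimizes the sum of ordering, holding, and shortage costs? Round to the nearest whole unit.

Annual demand D = 1.94 × 300 = 582.
With planned backorders, Q* = √(2DS/H) · √((H+B)/B).
√(2DS/H) = √(2 × 582 × 324 / 12.1) = 176.545.
√((H+B)/B) = √((12.1+97.8)/97.8) = 1.0601.
Q* ≈ 187.148.

Q* ≈ 187 reams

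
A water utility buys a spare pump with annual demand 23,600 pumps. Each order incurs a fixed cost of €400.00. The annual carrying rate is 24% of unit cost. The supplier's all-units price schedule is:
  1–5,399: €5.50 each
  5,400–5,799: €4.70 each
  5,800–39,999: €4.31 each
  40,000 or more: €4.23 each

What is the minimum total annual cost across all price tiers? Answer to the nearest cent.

TC* ≈ €106,343.35

Holding cost per unit per year at price C is H = 0.24·C.
Evaluate total cost at each tier's feasible EOQ or, if the EOQ is below the tier, at the tier's minimum quantity.
EOQ at €5.50 = 3781.9 (feasible in tier 1): TC = 23,600×€5.50 + (23,600/3781.9)×400 + (3781.9/2)×0.24×€5.50 = €134,792.15.
EOQ at €4.70 = 4091.2 < 5400, so use break Q=5400: TC = 23,600×€4.70 + (23,600/5400.0)×400 + (5400.0/2)×0.24×€4.70 = €115,713.75.
EOQ at €4.31 = 4272.3 < 5800, so use break Q=5800: TC = 23,600×€4.31 + (23,600/5800.0)×400 + (5800.0/2)×0.24×€4.31 = €106,343.35.
EOQ at €4.23 = 4312.5 < 40000, so use break Q=40000: TC = 23,600×€4.23 + (23,600/40000.0)×400 + (40000.0/2)×0.24×€4.23 = €120,368.00.
Lowest total cost among the candidates is at Q = 5800.0.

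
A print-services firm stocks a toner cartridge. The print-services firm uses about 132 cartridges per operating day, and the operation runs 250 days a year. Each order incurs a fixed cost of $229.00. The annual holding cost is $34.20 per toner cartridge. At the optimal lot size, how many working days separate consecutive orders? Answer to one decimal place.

T ≈ 5.0 days

Annual demand D = 132 × 250 = 33,000.
Q* = √(2DS/H) = √(2 × 33,000 × 229 / 34.2) ≈ 664.78.
Cycle time = Q*/D × 250 = 664.78 / 33,000 × 250 ≈ 5.036 days.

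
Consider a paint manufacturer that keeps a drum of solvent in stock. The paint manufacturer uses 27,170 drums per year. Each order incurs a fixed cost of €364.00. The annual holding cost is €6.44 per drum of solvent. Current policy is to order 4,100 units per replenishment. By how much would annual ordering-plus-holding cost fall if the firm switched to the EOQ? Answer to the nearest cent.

EOQ = √(2DS/H) = √(2 × 27,170 × 364 / 6.44) ≈ 1752.54.
Cost at Q* = (D/Q*)S + (Q*/2)H = √(2DSH) ≈ €11,286.35.
Cost at Q = 4,100: (27,170/4,100)×364 + (4,100/2)×6.44 = €2,412.17 + €13,202.00 = €15,614.17.
Excess = €15,614.17 − €11,286.35 = €4,327.82.

Extra cost ≈ €4,327.82 per year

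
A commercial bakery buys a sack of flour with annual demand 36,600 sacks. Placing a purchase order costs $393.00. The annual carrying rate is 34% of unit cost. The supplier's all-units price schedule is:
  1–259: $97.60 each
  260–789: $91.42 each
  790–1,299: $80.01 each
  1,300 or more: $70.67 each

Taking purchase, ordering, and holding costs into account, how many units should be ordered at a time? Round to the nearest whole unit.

Holding cost per unit per year at price C is H = 0.34·C.
Candidates are each tier's EOQ (if it falls in that tier) and each price-break quantity.
Tier 1 ($97.60): EOQ = 931.1 exceeds tier's upper bound 259, so this tier is dominated.
Tier 2 ($91.42): EOQ = 962.0 exceeds tier's upper bound 789, so this tier is dominated.
EOQ at $80.01 = 1028.3 (feasible in tier 3): TC = 36,600×$80.01 + (36,600/1028.3)×393 + (1028.3/2)×0.34×$80.01 = $2,956,340.57.
EOQ at $70.67 = 1094.2 < 1300, so use break Q=1300: TC = 36,600×$70.67 + (36,600/1300.0)×393 + (1300.0/2)×0.34×$70.67 = $2,613,204.53.
Lowest total cost is $2,613,204.53 at Q = 1300.0.

Q* ≈ 1,300 sacks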